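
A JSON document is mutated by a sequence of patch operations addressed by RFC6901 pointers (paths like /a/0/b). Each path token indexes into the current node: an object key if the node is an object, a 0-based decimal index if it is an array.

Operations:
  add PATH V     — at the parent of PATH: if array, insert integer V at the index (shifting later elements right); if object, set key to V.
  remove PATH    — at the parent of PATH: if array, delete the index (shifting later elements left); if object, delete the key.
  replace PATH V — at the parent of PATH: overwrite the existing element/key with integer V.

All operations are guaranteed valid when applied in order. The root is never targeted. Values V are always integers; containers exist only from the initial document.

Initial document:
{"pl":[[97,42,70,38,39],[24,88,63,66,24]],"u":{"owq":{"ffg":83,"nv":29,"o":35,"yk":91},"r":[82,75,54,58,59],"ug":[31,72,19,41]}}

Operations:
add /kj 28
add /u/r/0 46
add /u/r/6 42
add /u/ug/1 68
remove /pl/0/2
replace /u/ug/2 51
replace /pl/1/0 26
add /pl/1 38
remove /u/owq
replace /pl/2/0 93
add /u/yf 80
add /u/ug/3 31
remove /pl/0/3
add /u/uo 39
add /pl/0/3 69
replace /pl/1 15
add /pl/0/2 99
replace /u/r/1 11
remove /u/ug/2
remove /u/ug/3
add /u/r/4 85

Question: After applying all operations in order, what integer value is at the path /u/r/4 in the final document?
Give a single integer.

Answer: 85

Derivation:
After op 1 (add /kj 28): {"kj":28,"pl":[[97,42,70,38,39],[24,88,63,66,24]],"u":{"owq":{"ffg":83,"nv":29,"o":35,"yk":91},"r":[82,75,54,58,59],"ug":[31,72,19,41]}}
After op 2 (add /u/r/0 46): {"kj":28,"pl":[[97,42,70,38,39],[24,88,63,66,24]],"u":{"owq":{"ffg":83,"nv":29,"o":35,"yk":91},"r":[46,82,75,54,58,59],"ug":[31,72,19,41]}}
After op 3 (add /u/r/6 42): {"kj":28,"pl":[[97,42,70,38,39],[24,88,63,66,24]],"u":{"owq":{"ffg":83,"nv":29,"o":35,"yk":91},"r":[46,82,75,54,58,59,42],"ug":[31,72,19,41]}}
After op 4 (add /u/ug/1 68): {"kj":28,"pl":[[97,42,70,38,39],[24,88,63,66,24]],"u":{"owq":{"ffg":83,"nv":29,"o":35,"yk":91},"r":[46,82,75,54,58,59,42],"ug":[31,68,72,19,41]}}
After op 5 (remove /pl/0/2): {"kj":28,"pl":[[97,42,38,39],[24,88,63,66,24]],"u":{"owq":{"ffg":83,"nv":29,"o":35,"yk":91},"r":[46,82,75,54,58,59,42],"ug":[31,68,72,19,41]}}
After op 6 (replace /u/ug/2 51): {"kj":28,"pl":[[97,42,38,39],[24,88,63,66,24]],"u":{"owq":{"ffg":83,"nv":29,"o":35,"yk":91},"r":[46,82,75,54,58,59,42],"ug":[31,68,51,19,41]}}
After op 7 (replace /pl/1/0 26): {"kj":28,"pl":[[97,42,38,39],[26,88,63,66,24]],"u":{"owq":{"ffg":83,"nv":29,"o":35,"yk":91},"r":[46,82,75,54,58,59,42],"ug":[31,68,51,19,41]}}
After op 8 (add /pl/1 38): {"kj":28,"pl":[[97,42,38,39],38,[26,88,63,66,24]],"u":{"owq":{"ffg":83,"nv":29,"o":35,"yk":91},"r":[46,82,75,54,58,59,42],"ug":[31,68,51,19,41]}}
After op 9 (remove /u/owq): {"kj":28,"pl":[[97,42,38,39],38,[26,88,63,66,24]],"u":{"r":[46,82,75,54,58,59,42],"ug":[31,68,51,19,41]}}
After op 10 (replace /pl/2/0 93): {"kj":28,"pl":[[97,42,38,39],38,[93,88,63,66,24]],"u":{"r":[46,82,75,54,58,59,42],"ug":[31,68,51,19,41]}}
After op 11 (add /u/yf 80): {"kj":28,"pl":[[97,42,38,39],38,[93,88,63,66,24]],"u":{"r":[46,82,75,54,58,59,42],"ug":[31,68,51,19,41],"yf":80}}
After op 12 (add /u/ug/3 31): {"kj":28,"pl":[[97,42,38,39],38,[93,88,63,66,24]],"u":{"r":[46,82,75,54,58,59,42],"ug":[31,68,51,31,19,41],"yf":80}}
After op 13 (remove /pl/0/3): {"kj":28,"pl":[[97,42,38],38,[93,88,63,66,24]],"u":{"r":[46,82,75,54,58,59,42],"ug":[31,68,51,31,19,41],"yf":80}}
After op 14 (add /u/uo 39): {"kj":28,"pl":[[97,42,38],38,[93,88,63,66,24]],"u":{"r":[46,82,75,54,58,59,42],"ug":[31,68,51,31,19,41],"uo":39,"yf":80}}
After op 15 (add /pl/0/3 69): {"kj":28,"pl":[[97,42,38,69],38,[93,88,63,66,24]],"u":{"r":[46,82,75,54,58,59,42],"ug":[31,68,51,31,19,41],"uo":39,"yf":80}}
After op 16 (replace /pl/1 15): {"kj":28,"pl":[[97,42,38,69],15,[93,88,63,66,24]],"u":{"r":[46,82,75,54,58,59,42],"ug":[31,68,51,31,19,41],"uo":39,"yf":80}}
After op 17 (add /pl/0/2 99): {"kj":28,"pl":[[97,42,99,38,69],15,[93,88,63,66,24]],"u":{"r":[46,82,75,54,58,59,42],"ug":[31,68,51,31,19,41],"uo":39,"yf":80}}
After op 18 (replace /u/r/1 11): {"kj":28,"pl":[[97,42,99,38,69],15,[93,88,63,66,24]],"u":{"r":[46,11,75,54,58,59,42],"ug":[31,68,51,31,19,41],"uo":39,"yf":80}}
After op 19 (remove /u/ug/2): {"kj":28,"pl":[[97,42,99,38,69],15,[93,88,63,66,24]],"u":{"r":[46,11,75,54,58,59,42],"ug":[31,68,31,19,41],"uo":39,"yf":80}}
After op 20 (remove /u/ug/3): {"kj":28,"pl":[[97,42,99,38,69],15,[93,88,63,66,24]],"u":{"r":[46,11,75,54,58,59,42],"ug":[31,68,31,41],"uo":39,"yf":80}}
After op 21 (add /u/r/4 85): {"kj":28,"pl":[[97,42,99,38,69],15,[93,88,63,66,24]],"u":{"r":[46,11,75,54,85,58,59,42],"ug":[31,68,31,41],"uo":39,"yf":80}}
Value at /u/r/4: 85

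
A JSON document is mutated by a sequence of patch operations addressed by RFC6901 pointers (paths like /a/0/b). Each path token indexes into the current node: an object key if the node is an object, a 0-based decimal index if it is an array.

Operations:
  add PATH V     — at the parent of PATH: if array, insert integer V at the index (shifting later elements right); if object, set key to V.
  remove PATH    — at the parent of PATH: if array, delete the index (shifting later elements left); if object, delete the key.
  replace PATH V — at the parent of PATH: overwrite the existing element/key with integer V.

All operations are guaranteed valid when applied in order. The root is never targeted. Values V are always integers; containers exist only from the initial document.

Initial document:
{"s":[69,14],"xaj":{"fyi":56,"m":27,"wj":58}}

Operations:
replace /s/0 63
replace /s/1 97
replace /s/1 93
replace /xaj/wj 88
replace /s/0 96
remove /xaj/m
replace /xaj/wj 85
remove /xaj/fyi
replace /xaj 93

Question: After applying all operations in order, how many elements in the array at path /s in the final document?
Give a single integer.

Answer: 2

Derivation:
After op 1 (replace /s/0 63): {"s":[63,14],"xaj":{"fyi":56,"m":27,"wj":58}}
After op 2 (replace /s/1 97): {"s":[63,97],"xaj":{"fyi":56,"m":27,"wj":58}}
After op 3 (replace /s/1 93): {"s":[63,93],"xaj":{"fyi":56,"m":27,"wj":58}}
After op 4 (replace /xaj/wj 88): {"s":[63,93],"xaj":{"fyi":56,"m":27,"wj":88}}
After op 5 (replace /s/0 96): {"s":[96,93],"xaj":{"fyi":56,"m":27,"wj":88}}
After op 6 (remove /xaj/m): {"s":[96,93],"xaj":{"fyi":56,"wj":88}}
After op 7 (replace /xaj/wj 85): {"s":[96,93],"xaj":{"fyi":56,"wj":85}}
After op 8 (remove /xaj/fyi): {"s":[96,93],"xaj":{"wj":85}}
After op 9 (replace /xaj 93): {"s":[96,93],"xaj":93}
Size at path /s: 2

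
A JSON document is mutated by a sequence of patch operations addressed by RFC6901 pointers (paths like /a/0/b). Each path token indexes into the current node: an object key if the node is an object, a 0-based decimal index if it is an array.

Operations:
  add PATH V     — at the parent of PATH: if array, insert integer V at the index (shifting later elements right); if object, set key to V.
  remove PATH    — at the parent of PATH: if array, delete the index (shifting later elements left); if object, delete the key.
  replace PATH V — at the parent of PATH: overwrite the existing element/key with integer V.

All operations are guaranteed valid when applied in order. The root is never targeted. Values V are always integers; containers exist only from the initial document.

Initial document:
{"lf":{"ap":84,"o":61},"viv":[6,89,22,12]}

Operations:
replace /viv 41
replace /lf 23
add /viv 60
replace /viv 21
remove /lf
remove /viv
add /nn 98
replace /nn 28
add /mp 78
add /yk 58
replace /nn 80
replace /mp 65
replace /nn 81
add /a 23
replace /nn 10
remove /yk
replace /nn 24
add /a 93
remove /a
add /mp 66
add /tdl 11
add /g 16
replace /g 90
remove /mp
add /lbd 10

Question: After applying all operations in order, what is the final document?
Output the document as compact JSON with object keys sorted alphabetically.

Answer: {"g":90,"lbd":10,"nn":24,"tdl":11}

Derivation:
After op 1 (replace /viv 41): {"lf":{"ap":84,"o":61},"viv":41}
After op 2 (replace /lf 23): {"lf":23,"viv":41}
After op 3 (add /viv 60): {"lf":23,"viv":60}
After op 4 (replace /viv 21): {"lf":23,"viv":21}
After op 5 (remove /lf): {"viv":21}
After op 6 (remove /viv): {}
After op 7 (add /nn 98): {"nn":98}
After op 8 (replace /nn 28): {"nn":28}
After op 9 (add /mp 78): {"mp":78,"nn":28}
After op 10 (add /yk 58): {"mp":78,"nn":28,"yk":58}
After op 11 (replace /nn 80): {"mp":78,"nn":80,"yk":58}
After op 12 (replace /mp 65): {"mp":65,"nn":80,"yk":58}
After op 13 (replace /nn 81): {"mp":65,"nn":81,"yk":58}
After op 14 (add /a 23): {"a":23,"mp":65,"nn":81,"yk":58}
After op 15 (replace /nn 10): {"a":23,"mp":65,"nn":10,"yk":58}
After op 16 (remove /yk): {"a":23,"mp":65,"nn":10}
After op 17 (replace /nn 24): {"a":23,"mp":65,"nn":24}
After op 18 (add /a 93): {"a":93,"mp":65,"nn":24}
After op 19 (remove /a): {"mp":65,"nn":24}
After op 20 (add /mp 66): {"mp":66,"nn":24}
After op 21 (add /tdl 11): {"mp":66,"nn":24,"tdl":11}
After op 22 (add /g 16): {"g":16,"mp":66,"nn":24,"tdl":11}
After op 23 (replace /g 90): {"g":90,"mp":66,"nn":24,"tdl":11}
After op 24 (remove /mp): {"g":90,"nn":24,"tdl":11}
After op 25 (add /lbd 10): {"g":90,"lbd":10,"nn":24,"tdl":11}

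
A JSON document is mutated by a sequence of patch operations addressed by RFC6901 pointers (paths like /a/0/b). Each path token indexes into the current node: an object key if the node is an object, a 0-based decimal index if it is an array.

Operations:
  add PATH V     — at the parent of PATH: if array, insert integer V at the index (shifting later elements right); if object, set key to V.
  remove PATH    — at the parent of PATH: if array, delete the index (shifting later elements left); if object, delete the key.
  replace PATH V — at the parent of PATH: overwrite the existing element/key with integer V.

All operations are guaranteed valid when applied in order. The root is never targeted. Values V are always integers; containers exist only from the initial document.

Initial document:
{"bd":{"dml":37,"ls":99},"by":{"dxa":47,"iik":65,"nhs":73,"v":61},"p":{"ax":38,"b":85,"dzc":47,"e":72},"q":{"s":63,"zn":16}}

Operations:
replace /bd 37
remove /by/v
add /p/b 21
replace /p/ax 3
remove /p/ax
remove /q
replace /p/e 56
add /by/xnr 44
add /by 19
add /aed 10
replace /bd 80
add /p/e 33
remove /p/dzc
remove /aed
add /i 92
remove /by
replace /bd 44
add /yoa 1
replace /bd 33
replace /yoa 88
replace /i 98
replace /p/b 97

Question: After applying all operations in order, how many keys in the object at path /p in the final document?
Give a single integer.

Answer: 2

Derivation:
After op 1 (replace /bd 37): {"bd":37,"by":{"dxa":47,"iik":65,"nhs":73,"v":61},"p":{"ax":38,"b":85,"dzc":47,"e":72},"q":{"s":63,"zn":16}}
After op 2 (remove /by/v): {"bd":37,"by":{"dxa":47,"iik":65,"nhs":73},"p":{"ax":38,"b":85,"dzc":47,"e":72},"q":{"s":63,"zn":16}}
After op 3 (add /p/b 21): {"bd":37,"by":{"dxa":47,"iik":65,"nhs":73},"p":{"ax":38,"b":21,"dzc":47,"e":72},"q":{"s":63,"zn":16}}
After op 4 (replace /p/ax 3): {"bd":37,"by":{"dxa":47,"iik":65,"nhs":73},"p":{"ax":3,"b":21,"dzc":47,"e":72},"q":{"s":63,"zn":16}}
After op 5 (remove /p/ax): {"bd":37,"by":{"dxa":47,"iik":65,"nhs":73},"p":{"b":21,"dzc":47,"e":72},"q":{"s":63,"zn":16}}
After op 6 (remove /q): {"bd":37,"by":{"dxa":47,"iik":65,"nhs":73},"p":{"b":21,"dzc":47,"e":72}}
After op 7 (replace /p/e 56): {"bd":37,"by":{"dxa":47,"iik":65,"nhs":73},"p":{"b":21,"dzc":47,"e":56}}
After op 8 (add /by/xnr 44): {"bd":37,"by":{"dxa":47,"iik":65,"nhs":73,"xnr":44},"p":{"b":21,"dzc":47,"e":56}}
After op 9 (add /by 19): {"bd":37,"by":19,"p":{"b":21,"dzc":47,"e":56}}
After op 10 (add /aed 10): {"aed":10,"bd":37,"by":19,"p":{"b":21,"dzc":47,"e":56}}
After op 11 (replace /bd 80): {"aed":10,"bd":80,"by":19,"p":{"b":21,"dzc":47,"e":56}}
After op 12 (add /p/e 33): {"aed":10,"bd":80,"by":19,"p":{"b":21,"dzc":47,"e":33}}
After op 13 (remove /p/dzc): {"aed":10,"bd":80,"by":19,"p":{"b":21,"e":33}}
After op 14 (remove /aed): {"bd":80,"by":19,"p":{"b":21,"e":33}}
After op 15 (add /i 92): {"bd":80,"by":19,"i":92,"p":{"b":21,"e":33}}
After op 16 (remove /by): {"bd":80,"i":92,"p":{"b":21,"e":33}}
After op 17 (replace /bd 44): {"bd":44,"i":92,"p":{"b":21,"e":33}}
After op 18 (add /yoa 1): {"bd":44,"i":92,"p":{"b":21,"e":33},"yoa":1}
After op 19 (replace /bd 33): {"bd":33,"i":92,"p":{"b":21,"e":33},"yoa":1}
After op 20 (replace /yoa 88): {"bd":33,"i":92,"p":{"b":21,"e":33},"yoa":88}
After op 21 (replace /i 98): {"bd":33,"i":98,"p":{"b":21,"e":33},"yoa":88}
After op 22 (replace /p/b 97): {"bd":33,"i":98,"p":{"b":97,"e":33},"yoa":88}
Size at path /p: 2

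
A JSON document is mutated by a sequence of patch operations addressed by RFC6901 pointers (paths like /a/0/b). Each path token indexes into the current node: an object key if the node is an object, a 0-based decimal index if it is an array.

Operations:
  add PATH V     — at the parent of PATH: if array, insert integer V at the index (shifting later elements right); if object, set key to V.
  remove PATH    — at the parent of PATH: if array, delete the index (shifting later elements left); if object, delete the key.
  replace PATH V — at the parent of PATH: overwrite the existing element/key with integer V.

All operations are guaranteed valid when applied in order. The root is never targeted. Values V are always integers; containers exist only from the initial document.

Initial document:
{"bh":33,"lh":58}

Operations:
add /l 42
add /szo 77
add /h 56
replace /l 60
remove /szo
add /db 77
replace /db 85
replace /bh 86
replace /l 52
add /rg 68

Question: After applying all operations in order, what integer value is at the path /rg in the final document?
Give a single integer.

Answer: 68

Derivation:
After op 1 (add /l 42): {"bh":33,"l":42,"lh":58}
After op 2 (add /szo 77): {"bh":33,"l":42,"lh":58,"szo":77}
After op 3 (add /h 56): {"bh":33,"h":56,"l":42,"lh":58,"szo":77}
After op 4 (replace /l 60): {"bh":33,"h":56,"l":60,"lh":58,"szo":77}
After op 5 (remove /szo): {"bh":33,"h":56,"l":60,"lh":58}
After op 6 (add /db 77): {"bh":33,"db":77,"h":56,"l":60,"lh":58}
After op 7 (replace /db 85): {"bh":33,"db":85,"h":56,"l":60,"lh":58}
After op 8 (replace /bh 86): {"bh":86,"db":85,"h":56,"l":60,"lh":58}
After op 9 (replace /l 52): {"bh":86,"db":85,"h":56,"l":52,"lh":58}
After op 10 (add /rg 68): {"bh":86,"db":85,"h":56,"l":52,"lh":58,"rg":68}
Value at /rg: 68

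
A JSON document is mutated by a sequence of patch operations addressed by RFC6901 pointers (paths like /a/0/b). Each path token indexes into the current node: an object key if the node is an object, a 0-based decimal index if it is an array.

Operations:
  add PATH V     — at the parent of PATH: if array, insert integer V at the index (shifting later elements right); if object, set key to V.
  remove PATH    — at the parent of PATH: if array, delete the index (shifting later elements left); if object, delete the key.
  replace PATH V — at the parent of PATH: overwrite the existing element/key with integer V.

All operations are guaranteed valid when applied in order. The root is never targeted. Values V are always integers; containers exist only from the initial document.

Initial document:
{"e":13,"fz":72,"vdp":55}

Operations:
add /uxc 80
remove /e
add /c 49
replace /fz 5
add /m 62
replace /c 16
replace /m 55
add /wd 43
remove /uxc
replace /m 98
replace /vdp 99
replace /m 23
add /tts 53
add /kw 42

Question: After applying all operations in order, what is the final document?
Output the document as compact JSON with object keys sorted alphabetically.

After op 1 (add /uxc 80): {"e":13,"fz":72,"uxc":80,"vdp":55}
After op 2 (remove /e): {"fz":72,"uxc":80,"vdp":55}
After op 3 (add /c 49): {"c":49,"fz":72,"uxc":80,"vdp":55}
After op 4 (replace /fz 5): {"c":49,"fz":5,"uxc":80,"vdp":55}
After op 5 (add /m 62): {"c":49,"fz":5,"m":62,"uxc":80,"vdp":55}
After op 6 (replace /c 16): {"c":16,"fz":5,"m":62,"uxc":80,"vdp":55}
After op 7 (replace /m 55): {"c":16,"fz":5,"m":55,"uxc":80,"vdp":55}
After op 8 (add /wd 43): {"c":16,"fz":5,"m":55,"uxc":80,"vdp":55,"wd":43}
After op 9 (remove /uxc): {"c":16,"fz":5,"m":55,"vdp":55,"wd":43}
After op 10 (replace /m 98): {"c":16,"fz":5,"m":98,"vdp":55,"wd":43}
After op 11 (replace /vdp 99): {"c":16,"fz":5,"m":98,"vdp":99,"wd":43}
After op 12 (replace /m 23): {"c":16,"fz":5,"m":23,"vdp":99,"wd":43}
After op 13 (add /tts 53): {"c":16,"fz":5,"m":23,"tts":53,"vdp":99,"wd":43}
After op 14 (add /kw 42): {"c":16,"fz":5,"kw":42,"m":23,"tts":53,"vdp":99,"wd":43}

Answer: {"c":16,"fz":5,"kw":42,"m":23,"tts":53,"vdp":99,"wd":43}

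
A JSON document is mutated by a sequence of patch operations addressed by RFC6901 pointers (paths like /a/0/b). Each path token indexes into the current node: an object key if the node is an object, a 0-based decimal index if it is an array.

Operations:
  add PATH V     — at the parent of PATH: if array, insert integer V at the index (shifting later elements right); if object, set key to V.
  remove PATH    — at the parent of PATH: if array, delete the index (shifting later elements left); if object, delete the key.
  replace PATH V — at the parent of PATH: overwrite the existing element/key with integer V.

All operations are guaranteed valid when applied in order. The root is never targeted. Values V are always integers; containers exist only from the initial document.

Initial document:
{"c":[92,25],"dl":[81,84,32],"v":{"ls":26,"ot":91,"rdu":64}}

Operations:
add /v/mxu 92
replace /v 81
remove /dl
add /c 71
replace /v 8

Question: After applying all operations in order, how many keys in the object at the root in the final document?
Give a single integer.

After op 1 (add /v/mxu 92): {"c":[92,25],"dl":[81,84,32],"v":{"ls":26,"mxu":92,"ot":91,"rdu":64}}
After op 2 (replace /v 81): {"c":[92,25],"dl":[81,84,32],"v":81}
After op 3 (remove /dl): {"c":[92,25],"v":81}
After op 4 (add /c 71): {"c":71,"v":81}
After op 5 (replace /v 8): {"c":71,"v":8}
Size at the root: 2

Answer: 2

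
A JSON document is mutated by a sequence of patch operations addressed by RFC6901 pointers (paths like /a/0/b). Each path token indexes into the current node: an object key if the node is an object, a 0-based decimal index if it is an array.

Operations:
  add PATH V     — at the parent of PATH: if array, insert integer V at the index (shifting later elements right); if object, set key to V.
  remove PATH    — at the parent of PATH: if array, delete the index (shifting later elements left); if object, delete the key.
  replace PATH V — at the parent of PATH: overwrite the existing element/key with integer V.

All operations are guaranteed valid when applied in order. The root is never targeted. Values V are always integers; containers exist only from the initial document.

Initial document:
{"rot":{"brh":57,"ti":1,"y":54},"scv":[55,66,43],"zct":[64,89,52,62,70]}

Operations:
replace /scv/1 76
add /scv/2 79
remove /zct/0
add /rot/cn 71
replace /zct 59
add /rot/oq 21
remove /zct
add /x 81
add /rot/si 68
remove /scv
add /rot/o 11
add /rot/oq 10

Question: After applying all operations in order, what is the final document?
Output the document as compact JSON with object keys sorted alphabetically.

After op 1 (replace /scv/1 76): {"rot":{"brh":57,"ti":1,"y":54},"scv":[55,76,43],"zct":[64,89,52,62,70]}
After op 2 (add /scv/2 79): {"rot":{"brh":57,"ti":1,"y":54},"scv":[55,76,79,43],"zct":[64,89,52,62,70]}
After op 3 (remove /zct/0): {"rot":{"brh":57,"ti":1,"y":54},"scv":[55,76,79,43],"zct":[89,52,62,70]}
After op 4 (add /rot/cn 71): {"rot":{"brh":57,"cn":71,"ti":1,"y":54},"scv":[55,76,79,43],"zct":[89,52,62,70]}
After op 5 (replace /zct 59): {"rot":{"brh":57,"cn":71,"ti":1,"y":54},"scv":[55,76,79,43],"zct":59}
After op 6 (add /rot/oq 21): {"rot":{"brh":57,"cn":71,"oq":21,"ti":1,"y":54},"scv":[55,76,79,43],"zct":59}
After op 7 (remove /zct): {"rot":{"brh":57,"cn":71,"oq":21,"ti":1,"y":54},"scv":[55,76,79,43]}
After op 8 (add /x 81): {"rot":{"brh":57,"cn":71,"oq":21,"ti":1,"y":54},"scv":[55,76,79,43],"x":81}
After op 9 (add /rot/si 68): {"rot":{"brh":57,"cn":71,"oq":21,"si":68,"ti":1,"y":54},"scv":[55,76,79,43],"x":81}
After op 10 (remove /scv): {"rot":{"brh":57,"cn":71,"oq":21,"si":68,"ti":1,"y":54},"x":81}
After op 11 (add /rot/o 11): {"rot":{"brh":57,"cn":71,"o":11,"oq":21,"si":68,"ti":1,"y":54},"x":81}
After op 12 (add /rot/oq 10): {"rot":{"brh":57,"cn":71,"o":11,"oq":10,"si":68,"ti":1,"y":54},"x":81}

Answer: {"rot":{"brh":57,"cn":71,"o":11,"oq":10,"si":68,"ti":1,"y":54},"x":81}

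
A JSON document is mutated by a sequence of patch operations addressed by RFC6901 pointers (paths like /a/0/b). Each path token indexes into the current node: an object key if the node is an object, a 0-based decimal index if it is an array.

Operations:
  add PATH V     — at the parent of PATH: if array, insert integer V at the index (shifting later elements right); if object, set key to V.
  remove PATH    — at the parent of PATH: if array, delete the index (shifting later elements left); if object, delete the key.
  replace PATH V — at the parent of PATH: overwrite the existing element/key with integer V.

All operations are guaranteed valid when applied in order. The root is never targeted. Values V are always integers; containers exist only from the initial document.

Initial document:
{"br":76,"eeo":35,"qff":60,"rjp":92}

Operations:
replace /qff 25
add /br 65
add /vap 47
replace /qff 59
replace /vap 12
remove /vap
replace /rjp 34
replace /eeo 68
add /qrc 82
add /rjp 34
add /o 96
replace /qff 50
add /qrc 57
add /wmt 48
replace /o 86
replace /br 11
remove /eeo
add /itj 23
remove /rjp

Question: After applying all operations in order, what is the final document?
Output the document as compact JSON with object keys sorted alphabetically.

After op 1 (replace /qff 25): {"br":76,"eeo":35,"qff":25,"rjp":92}
After op 2 (add /br 65): {"br":65,"eeo":35,"qff":25,"rjp":92}
After op 3 (add /vap 47): {"br":65,"eeo":35,"qff":25,"rjp":92,"vap":47}
After op 4 (replace /qff 59): {"br":65,"eeo":35,"qff":59,"rjp":92,"vap":47}
After op 5 (replace /vap 12): {"br":65,"eeo":35,"qff":59,"rjp":92,"vap":12}
After op 6 (remove /vap): {"br":65,"eeo":35,"qff":59,"rjp":92}
After op 7 (replace /rjp 34): {"br":65,"eeo":35,"qff":59,"rjp":34}
After op 8 (replace /eeo 68): {"br":65,"eeo":68,"qff":59,"rjp":34}
After op 9 (add /qrc 82): {"br":65,"eeo":68,"qff":59,"qrc":82,"rjp":34}
After op 10 (add /rjp 34): {"br":65,"eeo":68,"qff":59,"qrc":82,"rjp":34}
After op 11 (add /o 96): {"br":65,"eeo":68,"o":96,"qff":59,"qrc":82,"rjp":34}
After op 12 (replace /qff 50): {"br":65,"eeo":68,"o":96,"qff":50,"qrc":82,"rjp":34}
After op 13 (add /qrc 57): {"br":65,"eeo":68,"o":96,"qff":50,"qrc":57,"rjp":34}
After op 14 (add /wmt 48): {"br":65,"eeo":68,"o":96,"qff":50,"qrc":57,"rjp":34,"wmt":48}
After op 15 (replace /o 86): {"br":65,"eeo":68,"o":86,"qff":50,"qrc":57,"rjp":34,"wmt":48}
After op 16 (replace /br 11): {"br":11,"eeo":68,"o":86,"qff":50,"qrc":57,"rjp":34,"wmt":48}
After op 17 (remove /eeo): {"br":11,"o":86,"qff":50,"qrc":57,"rjp":34,"wmt":48}
After op 18 (add /itj 23): {"br":11,"itj":23,"o":86,"qff":50,"qrc":57,"rjp":34,"wmt":48}
After op 19 (remove /rjp): {"br":11,"itj":23,"o":86,"qff":50,"qrc":57,"wmt":48}

Answer: {"br":11,"itj":23,"o":86,"qff":50,"qrc":57,"wmt":48}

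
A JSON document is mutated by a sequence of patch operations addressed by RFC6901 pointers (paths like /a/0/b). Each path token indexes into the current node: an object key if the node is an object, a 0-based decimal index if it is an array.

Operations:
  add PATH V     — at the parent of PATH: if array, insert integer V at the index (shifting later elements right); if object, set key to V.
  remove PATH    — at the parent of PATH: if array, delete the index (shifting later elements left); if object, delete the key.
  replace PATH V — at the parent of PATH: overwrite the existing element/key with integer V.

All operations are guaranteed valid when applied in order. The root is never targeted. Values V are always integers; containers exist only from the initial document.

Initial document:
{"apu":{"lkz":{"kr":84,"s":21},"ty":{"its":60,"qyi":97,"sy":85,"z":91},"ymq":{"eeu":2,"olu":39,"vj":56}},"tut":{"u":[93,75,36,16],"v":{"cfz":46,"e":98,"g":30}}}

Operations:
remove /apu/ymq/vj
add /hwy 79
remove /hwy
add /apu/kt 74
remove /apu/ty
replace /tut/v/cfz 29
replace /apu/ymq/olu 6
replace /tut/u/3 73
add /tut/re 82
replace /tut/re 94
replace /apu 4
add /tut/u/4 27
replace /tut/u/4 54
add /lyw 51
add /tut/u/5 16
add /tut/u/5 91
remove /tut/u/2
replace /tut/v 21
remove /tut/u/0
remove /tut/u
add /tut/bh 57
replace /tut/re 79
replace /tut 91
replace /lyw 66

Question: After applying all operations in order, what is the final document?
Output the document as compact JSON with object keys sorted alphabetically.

After op 1 (remove /apu/ymq/vj): {"apu":{"lkz":{"kr":84,"s":21},"ty":{"its":60,"qyi":97,"sy":85,"z":91},"ymq":{"eeu":2,"olu":39}},"tut":{"u":[93,75,36,16],"v":{"cfz":46,"e":98,"g":30}}}
After op 2 (add /hwy 79): {"apu":{"lkz":{"kr":84,"s":21},"ty":{"its":60,"qyi":97,"sy":85,"z":91},"ymq":{"eeu":2,"olu":39}},"hwy":79,"tut":{"u":[93,75,36,16],"v":{"cfz":46,"e":98,"g":30}}}
After op 3 (remove /hwy): {"apu":{"lkz":{"kr":84,"s":21},"ty":{"its":60,"qyi":97,"sy":85,"z":91},"ymq":{"eeu":2,"olu":39}},"tut":{"u":[93,75,36,16],"v":{"cfz":46,"e":98,"g":30}}}
After op 4 (add /apu/kt 74): {"apu":{"kt":74,"lkz":{"kr":84,"s":21},"ty":{"its":60,"qyi":97,"sy":85,"z":91},"ymq":{"eeu":2,"olu":39}},"tut":{"u":[93,75,36,16],"v":{"cfz":46,"e":98,"g":30}}}
After op 5 (remove /apu/ty): {"apu":{"kt":74,"lkz":{"kr":84,"s":21},"ymq":{"eeu":2,"olu":39}},"tut":{"u":[93,75,36,16],"v":{"cfz":46,"e":98,"g":30}}}
After op 6 (replace /tut/v/cfz 29): {"apu":{"kt":74,"lkz":{"kr":84,"s":21},"ymq":{"eeu":2,"olu":39}},"tut":{"u":[93,75,36,16],"v":{"cfz":29,"e":98,"g":30}}}
After op 7 (replace /apu/ymq/olu 6): {"apu":{"kt":74,"lkz":{"kr":84,"s":21},"ymq":{"eeu":2,"olu":6}},"tut":{"u":[93,75,36,16],"v":{"cfz":29,"e":98,"g":30}}}
After op 8 (replace /tut/u/3 73): {"apu":{"kt":74,"lkz":{"kr":84,"s":21},"ymq":{"eeu":2,"olu":6}},"tut":{"u":[93,75,36,73],"v":{"cfz":29,"e":98,"g":30}}}
After op 9 (add /tut/re 82): {"apu":{"kt":74,"lkz":{"kr":84,"s":21},"ymq":{"eeu":2,"olu":6}},"tut":{"re":82,"u":[93,75,36,73],"v":{"cfz":29,"e":98,"g":30}}}
After op 10 (replace /tut/re 94): {"apu":{"kt":74,"lkz":{"kr":84,"s":21},"ymq":{"eeu":2,"olu":6}},"tut":{"re":94,"u":[93,75,36,73],"v":{"cfz":29,"e":98,"g":30}}}
After op 11 (replace /apu 4): {"apu":4,"tut":{"re":94,"u":[93,75,36,73],"v":{"cfz":29,"e":98,"g":30}}}
After op 12 (add /tut/u/4 27): {"apu":4,"tut":{"re":94,"u":[93,75,36,73,27],"v":{"cfz":29,"e":98,"g":30}}}
After op 13 (replace /tut/u/4 54): {"apu":4,"tut":{"re":94,"u":[93,75,36,73,54],"v":{"cfz":29,"e":98,"g":30}}}
After op 14 (add /lyw 51): {"apu":4,"lyw":51,"tut":{"re":94,"u":[93,75,36,73,54],"v":{"cfz":29,"e":98,"g":30}}}
After op 15 (add /tut/u/5 16): {"apu":4,"lyw":51,"tut":{"re":94,"u":[93,75,36,73,54,16],"v":{"cfz":29,"e":98,"g":30}}}
After op 16 (add /tut/u/5 91): {"apu":4,"lyw":51,"tut":{"re":94,"u":[93,75,36,73,54,91,16],"v":{"cfz":29,"e":98,"g":30}}}
After op 17 (remove /tut/u/2): {"apu":4,"lyw":51,"tut":{"re":94,"u":[93,75,73,54,91,16],"v":{"cfz":29,"e":98,"g":30}}}
After op 18 (replace /tut/v 21): {"apu":4,"lyw":51,"tut":{"re":94,"u":[93,75,73,54,91,16],"v":21}}
After op 19 (remove /tut/u/0): {"apu":4,"lyw":51,"tut":{"re":94,"u":[75,73,54,91,16],"v":21}}
After op 20 (remove /tut/u): {"apu":4,"lyw":51,"tut":{"re":94,"v":21}}
After op 21 (add /tut/bh 57): {"apu":4,"lyw":51,"tut":{"bh":57,"re":94,"v":21}}
After op 22 (replace /tut/re 79): {"apu":4,"lyw":51,"tut":{"bh":57,"re":79,"v":21}}
After op 23 (replace /tut 91): {"apu":4,"lyw":51,"tut":91}
After op 24 (replace /lyw 66): {"apu":4,"lyw":66,"tut":91}

Answer: {"apu":4,"lyw":66,"tut":91}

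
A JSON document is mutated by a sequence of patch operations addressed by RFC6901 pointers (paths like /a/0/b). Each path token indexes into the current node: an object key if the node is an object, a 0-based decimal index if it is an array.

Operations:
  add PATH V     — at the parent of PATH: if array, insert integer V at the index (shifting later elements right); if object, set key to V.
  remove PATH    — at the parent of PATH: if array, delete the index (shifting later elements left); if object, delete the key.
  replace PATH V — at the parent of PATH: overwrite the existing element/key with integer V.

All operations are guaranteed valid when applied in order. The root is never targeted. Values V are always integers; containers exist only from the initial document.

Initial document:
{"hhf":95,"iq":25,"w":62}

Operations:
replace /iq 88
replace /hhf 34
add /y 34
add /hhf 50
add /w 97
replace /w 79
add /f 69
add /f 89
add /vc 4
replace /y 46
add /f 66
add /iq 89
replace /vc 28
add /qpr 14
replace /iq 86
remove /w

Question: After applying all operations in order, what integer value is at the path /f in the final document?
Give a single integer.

Answer: 66

Derivation:
After op 1 (replace /iq 88): {"hhf":95,"iq":88,"w":62}
After op 2 (replace /hhf 34): {"hhf":34,"iq":88,"w":62}
After op 3 (add /y 34): {"hhf":34,"iq":88,"w":62,"y":34}
After op 4 (add /hhf 50): {"hhf":50,"iq":88,"w":62,"y":34}
After op 5 (add /w 97): {"hhf":50,"iq":88,"w":97,"y":34}
After op 6 (replace /w 79): {"hhf":50,"iq":88,"w":79,"y":34}
After op 7 (add /f 69): {"f":69,"hhf":50,"iq":88,"w":79,"y":34}
After op 8 (add /f 89): {"f":89,"hhf":50,"iq":88,"w":79,"y":34}
After op 9 (add /vc 4): {"f":89,"hhf":50,"iq":88,"vc":4,"w":79,"y":34}
After op 10 (replace /y 46): {"f":89,"hhf":50,"iq":88,"vc":4,"w":79,"y":46}
After op 11 (add /f 66): {"f":66,"hhf":50,"iq":88,"vc":4,"w":79,"y":46}
After op 12 (add /iq 89): {"f":66,"hhf":50,"iq":89,"vc":4,"w":79,"y":46}
After op 13 (replace /vc 28): {"f":66,"hhf":50,"iq":89,"vc":28,"w":79,"y":46}
After op 14 (add /qpr 14): {"f":66,"hhf":50,"iq":89,"qpr":14,"vc":28,"w":79,"y":46}
After op 15 (replace /iq 86): {"f":66,"hhf":50,"iq":86,"qpr":14,"vc":28,"w":79,"y":46}
After op 16 (remove /w): {"f":66,"hhf":50,"iq":86,"qpr":14,"vc":28,"y":46}
Value at /f: 66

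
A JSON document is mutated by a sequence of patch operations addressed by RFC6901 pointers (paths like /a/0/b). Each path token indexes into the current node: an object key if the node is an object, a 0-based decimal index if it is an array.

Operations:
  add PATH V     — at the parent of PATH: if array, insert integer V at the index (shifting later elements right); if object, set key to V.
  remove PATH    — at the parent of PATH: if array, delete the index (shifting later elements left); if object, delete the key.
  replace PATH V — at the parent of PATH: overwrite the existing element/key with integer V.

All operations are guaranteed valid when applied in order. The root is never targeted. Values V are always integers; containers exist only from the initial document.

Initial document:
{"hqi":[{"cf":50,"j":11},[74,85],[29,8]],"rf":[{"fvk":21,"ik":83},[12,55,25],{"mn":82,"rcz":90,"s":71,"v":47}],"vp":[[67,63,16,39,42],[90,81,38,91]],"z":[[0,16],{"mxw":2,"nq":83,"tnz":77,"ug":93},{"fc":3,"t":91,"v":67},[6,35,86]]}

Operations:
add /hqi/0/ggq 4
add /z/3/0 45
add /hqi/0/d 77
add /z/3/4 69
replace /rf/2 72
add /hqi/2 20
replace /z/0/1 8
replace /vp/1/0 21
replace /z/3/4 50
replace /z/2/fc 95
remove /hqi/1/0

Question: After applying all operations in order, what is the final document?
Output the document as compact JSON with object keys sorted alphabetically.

After op 1 (add /hqi/0/ggq 4): {"hqi":[{"cf":50,"ggq":4,"j":11},[74,85],[29,8]],"rf":[{"fvk":21,"ik":83},[12,55,25],{"mn":82,"rcz":90,"s":71,"v":47}],"vp":[[67,63,16,39,42],[90,81,38,91]],"z":[[0,16],{"mxw":2,"nq":83,"tnz":77,"ug":93},{"fc":3,"t":91,"v":67},[6,35,86]]}
After op 2 (add /z/3/0 45): {"hqi":[{"cf":50,"ggq":4,"j":11},[74,85],[29,8]],"rf":[{"fvk":21,"ik":83},[12,55,25],{"mn":82,"rcz":90,"s":71,"v":47}],"vp":[[67,63,16,39,42],[90,81,38,91]],"z":[[0,16],{"mxw":2,"nq":83,"tnz":77,"ug":93},{"fc":3,"t":91,"v":67},[45,6,35,86]]}
After op 3 (add /hqi/0/d 77): {"hqi":[{"cf":50,"d":77,"ggq":4,"j":11},[74,85],[29,8]],"rf":[{"fvk":21,"ik":83},[12,55,25],{"mn":82,"rcz":90,"s":71,"v":47}],"vp":[[67,63,16,39,42],[90,81,38,91]],"z":[[0,16],{"mxw":2,"nq":83,"tnz":77,"ug":93},{"fc":3,"t":91,"v":67},[45,6,35,86]]}
After op 4 (add /z/3/4 69): {"hqi":[{"cf":50,"d":77,"ggq":4,"j":11},[74,85],[29,8]],"rf":[{"fvk":21,"ik":83},[12,55,25],{"mn":82,"rcz":90,"s":71,"v":47}],"vp":[[67,63,16,39,42],[90,81,38,91]],"z":[[0,16],{"mxw":2,"nq":83,"tnz":77,"ug":93},{"fc":3,"t":91,"v":67},[45,6,35,86,69]]}
After op 5 (replace /rf/2 72): {"hqi":[{"cf":50,"d":77,"ggq":4,"j":11},[74,85],[29,8]],"rf":[{"fvk":21,"ik":83},[12,55,25],72],"vp":[[67,63,16,39,42],[90,81,38,91]],"z":[[0,16],{"mxw":2,"nq":83,"tnz":77,"ug":93},{"fc":3,"t":91,"v":67},[45,6,35,86,69]]}
After op 6 (add /hqi/2 20): {"hqi":[{"cf":50,"d":77,"ggq":4,"j":11},[74,85],20,[29,8]],"rf":[{"fvk":21,"ik":83},[12,55,25],72],"vp":[[67,63,16,39,42],[90,81,38,91]],"z":[[0,16],{"mxw":2,"nq":83,"tnz":77,"ug":93},{"fc":3,"t":91,"v":67},[45,6,35,86,69]]}
After op 7 (replace /z/0/1 8): {"hqi":[{"cf":50,"d":77,"ggq":4,"j":11},[74,85],20,[29,8]],"rf":[{"fvk":21,"ik":83},[12,55,25],72],"vp":[[67,63,16,39,42],[90,81,38,91]],"z":[[0,8],{"mxw":2,"nq":83,"tnz":77,"ug":93},{"fc":3,"t":91,"v":67},[45,6,35,86,69]]}
After op 8 (replace /vp/1/0 21): {"hqi":[{"cf":50,"d":77,"ggq":4,"j":11},[74,85],20,[29,8]],"rf":[{"fvk":21,"ik":83},[12,55,25],72],"vp":[[67,63,16,39,42],[21,81,38,91]],"z":[[0,8],{"mxw":2,"nq":83,"tnz":77,"ug":93},{"fc":3,"t":91,"v":67},[45,6,35,86,69]]}
After op 9 (replace /z/3/4 50): {"hqi":[{"cf":50,"d":77,"ggq":4,"j":11},[74,85],20,[29,8]],"rf":[{"fvk":21,"ik":83},[12,55,25],72],"vp":[[67,63,16,39,42],[21,81,38,91]],"z":[[0,8],{"mxw":2,"nq":83,"tnz":77,"ug":93},{"fc":3,"t":91,"v":67},[45,6,35,86,50]]}
After op 10 (replace /z/2/fc 95): {"hqi":[{"cf":50,"d":77,"ggq":4,"j":11},[74,85],20,[29,8]],"rf":[{"fvk":21,"ik":83},[12,55,25],72],"vp":[[67,63,16,39,42],[21,81,38,91]],"z":[[0,8],{"mxw":2,"nq":83,"tnz":77,"ug":93},{"fc":95,"t":91,"v":67},[45,6,35,86,50]]}
After op 11 (remove /hqi/1/0): {"hqi":[{"cf":50,"d":77,"ggq":4,"j":11},[85],20,[29,8]],"rf":[{"fvk":21,"ik":83},[12,55,25],72],"vp":[[67,63,16,39,42],[21,81,38,91]],"z":[[0,8],{"mxw":2,"nq":83,"tnz":77,"ug":93},{"fc":95,"t":91,"v":67},[45,6,35,86,50]]}

Answer: {"hqi":[{"cf":50,"d":77,"ggq":4,"j":11},[85],20,[29,8]],"rf":[{"fvk":21,"ik":83},[12,55,25],72],"vp":[[67,63,16,39,42],[21,81,38,91]],"z":[[0,8],{"mxw":2,"nq":83,"tnz":77,"ug":93},{"fc":95,"t":91,"v":67},[45,6,35,86,50]]}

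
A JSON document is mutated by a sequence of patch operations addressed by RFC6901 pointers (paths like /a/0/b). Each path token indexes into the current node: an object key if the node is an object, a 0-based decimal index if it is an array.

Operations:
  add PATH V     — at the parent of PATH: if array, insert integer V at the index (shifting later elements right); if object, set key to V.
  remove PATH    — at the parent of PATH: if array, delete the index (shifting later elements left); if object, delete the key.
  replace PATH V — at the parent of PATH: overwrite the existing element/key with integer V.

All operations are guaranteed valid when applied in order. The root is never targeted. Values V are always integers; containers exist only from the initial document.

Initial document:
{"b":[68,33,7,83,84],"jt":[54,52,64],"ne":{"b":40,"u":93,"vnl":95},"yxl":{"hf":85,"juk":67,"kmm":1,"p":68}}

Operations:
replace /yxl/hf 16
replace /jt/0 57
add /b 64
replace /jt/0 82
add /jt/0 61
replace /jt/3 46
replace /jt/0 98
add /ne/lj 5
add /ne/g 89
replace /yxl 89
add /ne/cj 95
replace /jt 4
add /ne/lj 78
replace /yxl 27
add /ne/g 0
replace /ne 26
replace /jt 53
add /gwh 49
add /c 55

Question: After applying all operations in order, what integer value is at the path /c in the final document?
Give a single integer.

Answer: 55

Derivation:
After op 1 (replace /yxl/hf 16): {"b":[68,33,7,83,84],"jt":[54,52,64],"ne":{"b":40,"u":93,"vnl":95},"yxl":{"hf":16,"juk":67,"kmm":1,"p":68}}
After op 2 (replace /jt/0 57): {"b":[68,33,7,83,84],"jt":[57,52,64],"ne":{"b":40,"u":93,"vnl":95},"yxl":{"hf":16,"juk":67,"kmm":1,"p":68}}
After op 3 (add /b 64): {"b":64,"jt":[57,52,64],"ne":{"b":40,"u":93,"vnl":95},"yxl":{"hf":16,"juk":67,"kmm":1,"p":68}}
After op 4 (replace /jt/0 82): {"b":64,"jt":[82,52,64],"ne":{"b":40,"u":93,"vnl":95},"yxl":{"hf":16,"juk":67,"kmm":1,"p":68}}
After op 5 (add /jt/0 61): {"b":64,"jt":[61,82,52,64],"ne":{"b":40,"u":93,"vnl":95},"yxl":{"hf":16,"juk":67,"kmm":1,"p":68}}
After op 6 (replace /jt/3 46): {"b":64,"jt":[61,82,52,46],"ne":{"b":40,"u":93,"vnl":95},"yxl":{"hf":16,"juk":67,"kmm":1,"p":68}}
After op 7 (replace /jt/0 98): {"b":64,"jt":[98,82,52,46],"ne":{"b":40,"u":93,"vnl":95},"yxl":{"hf":16,"juk":67,"kmm":1,"p":68}}
After op 8 (add /ne/lj 5): {"b":64,"jt":[98,82,52,46],"ne":{"b":40,"lj":5,"u":93,"vnl":95},"yxl":{"hf":16,"juk":67,"kmm":1,"p":68}}
After op 9 (add /ne/g 89): {"b":64,"jt":[98,82,52,46],"ne":{"b":40,"g":89,"lj":5,"u":93,"vnl":95},"yxl":{"hf":16,"juk":67,"kmm":1,"p":68}}
After op 10 (replace /yxl 89): {"b":64,"jt":[98,82,52,46],"ne":{"b":40,"g":89,"lj":5,"u":93,"vnl":95},"yxl":89}
After op 11 (add /ne/cj 95): {"b":64,"jt":[98,82,52,46],"ne":{"b":40,"cj":95,"g":89,"lj":5,"u":93,"vnl":95},"yxl":89}
After op 12 (replace /jt 4): {"b":64,"jt":4,"ne":{"b":40,"cj":95,"g":89,"lj":5,"u":93,"vnl":95},"yxl":89}
After op 13 (add /ne/lj 78): {"b":64,"jt":4,"ne":{"b":40,"cj":95,"g":89,"lj":78,"u":93,"vnl":95},"yxl":89}
After op 14 (replace /yxl 27): {"b":64,"jt":4,"ne":{"b":40,"cj":95,"g":89,"lj":78,"u":93,"vnl":95},"yxl":27}
After op 15 (add /ne/g 0): {"b":64,"jt":4,"ne":{"b":40,"cj":95,"g":0,"lj":78,"u":93,"vnl":95},"yxl":27}
After op 16 (replace /ne 26): {"b":64,"jt":4,"ne":26,"yxl":27}
After op 17 (replace /jt 53): {"b":64,"jt":53,"ne":26,"yxl":27}
After op 18 (add /gwh 49): {"b":64,"gwh":49,"jt":53,"ne":26,"yxl":27}
After op 19 (add /c 55): {"b":64,"c":55,"gwh":49,"jt":53,"ne":26,"yxl":27}
Value at /c: 55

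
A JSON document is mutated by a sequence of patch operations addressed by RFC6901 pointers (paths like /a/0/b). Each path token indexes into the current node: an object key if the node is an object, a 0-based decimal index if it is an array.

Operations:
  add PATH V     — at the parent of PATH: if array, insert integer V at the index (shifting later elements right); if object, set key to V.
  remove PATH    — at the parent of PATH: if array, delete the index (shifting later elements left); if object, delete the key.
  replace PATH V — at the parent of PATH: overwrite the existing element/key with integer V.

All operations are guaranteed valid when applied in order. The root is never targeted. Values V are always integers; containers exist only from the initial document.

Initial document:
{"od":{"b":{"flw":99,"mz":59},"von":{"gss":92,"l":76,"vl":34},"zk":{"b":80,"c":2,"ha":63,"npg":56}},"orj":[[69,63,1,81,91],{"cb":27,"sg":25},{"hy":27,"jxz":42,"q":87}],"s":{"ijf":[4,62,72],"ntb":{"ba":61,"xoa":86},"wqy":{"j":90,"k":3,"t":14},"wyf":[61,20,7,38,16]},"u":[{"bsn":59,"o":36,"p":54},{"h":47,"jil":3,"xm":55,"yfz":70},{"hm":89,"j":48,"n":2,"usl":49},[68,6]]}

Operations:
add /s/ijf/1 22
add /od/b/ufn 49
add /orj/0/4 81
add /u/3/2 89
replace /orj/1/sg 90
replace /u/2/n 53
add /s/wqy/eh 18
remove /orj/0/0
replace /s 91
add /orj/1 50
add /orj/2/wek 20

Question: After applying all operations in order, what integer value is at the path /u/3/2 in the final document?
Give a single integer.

After op 1 (add /s/ijf/1 22): {"od":{"b":{"flw":99,"mz":59},"von":{"gss":92,"l":76,"vl":34},"zk":{"b":80,"c":2,"ha":63,"npg":56}},"orj":[[69,63,1,81,91],{"cb":27,"sg":25},{"hy":27,"jxz":42,"q":87}],"s":{"ijf":[4,22,62,72],"ntb":{"ba":61,"xoa":86},"wqy":{"j":90,"k":3,"t":14},"wyf":[61,20,7,38,16]},"u":[{"bsn":59,"o":36,"p":54},{"h":47,"jil":3,"xm":55,"yfz":70},{"hm":89,"j":48,"n":2,"usl":49},[68,6]]}
After op 2 (add /od/b/ufn 49): {"od":{"b":{"flw":99,"mz":59,"ufn":49},"von":{"gss":92,"l":76,"vl":34},"zk":{"b":80,"c":2,"ha":63,"npg":56}},"orj":[[69,63,1,81,91],{"cb":27,"sg":25},{"hy":27,"jxz":42,"q":87}],"s":{"ijf":[4,22,62,72],"ntb":{"ba":61,"xoa":86},"wqy":{"j":90,"k":3,"t":14},"wyf":[61,20,7,38,16]},"u":[{"bsn":59,"o":36,"p":54},{"h":47,"jil":3,"xm":55,"yfz":70},{"hm":89,"j":48,"n":2,"usl":49},[68,6]]}
After op 3 (add /orj/0/4 81): {"od":{"b":{"flw":99,"mz":59,"ufn":49},"von":{"gss":92,"l":76,"vl":34},"zk":{"b":80,"c":2,"ha":63,"npg":56}},"orj":[[69,63,1,81,81,91],{"cb":27,"sg":25},{"hy":27,"jxz":42,"q":87}],"s":{"ijf":[4,22,62,72],"ntb":{"ba":61,"xoa":86},"wqy":{"j":90,"k":3,"t":14},"wyf":[61,20,7,38,16]},"u":[{"bsn":59,"o":36,"p":54},{"h":47,"jil":3,"xm":55,"yfz":70},{"hm":89,"j":48,"n":2,"usl":49},[68,6]]}
After op 4 (add /u/3/2 89): {"od":{"b":{"flw":99,"mz":59,"ufn":49},"von":{"gss":92,"l":76,"vl":34},"zk":{"b":80,"c":2,"ha":63,"npg":56}},"orj":[[69,63,1,81,81,91],{"cb":27,"sg":25},{"hy":27,"jxz":42,"q":87}],"s":{"ijf":[4,22,62,72],"ntb":{"ba":61,"xoa":86},"wqy":{"j":90,"k":3,"t":14},"wyf":[61,20,7,38,16]},"u":[{"bsn":59,"o":36,"p":54},{"h":47,"jil":3,"xm":55,"yfz":70},{"hm":89,"j":48,"n":2,"usl":49},[68,6,89]]}
After op 5 (replace /orj/1/sg 90): {"od":{"b":{"flw":99,"mz":59,"ufn":49},"von":{"gss":92,"l":76,"vl":34},"zk":{"b":80,"c":2,"ha":63,"npg":56}},"orj":[[69,63,1,81,81,91],{"cb":27,"sg":90},{"hy":27,"jxz":42,"q":87}],"s":{"ijf":[4,22,62,72],"ntb":{"ba":61,"xoa":86},"wqy":{"j":90,"k":3,"t":14},"wyf":[61,20,7,38,16]},"u":[{"bsn":59,"o":36,"p":54},{"h":47,"jil":3,"xm":55,"yfz":70},{"hm":89,"j":48,"n":2,"usl":49},[68,6,89]]}
After op 6 (replace /u/2/n 53): {"od":{"b":{"flw":99,"mz":59,"ufn":49},"von":{"gss":92,"l":76,"vl":34},"zk":{"b":80,"c":2,"ha":63,"npg":56}},"orj":[[69,63,1,81,81,91],{"cb":27,"sg":90},{"hy":27,"jxz":42,"q":87}],"s":{"ijf":[4,22,62,72],"ntb":{"ba":61,"xoa":86},"wqy":{"j":90,"k":3,"t":14},"wyf":[61,20,7,38,16]},"u":[{"bsn":59,"o":36,"p":54},{"h":47,"jil":3,"xm":55,"yfz":70},{"hm":89,"j":48,"n":53,"usl":49},[68,6,89]]}
After op 7 (add /s/wqy/eh 18): {"od":{"b":{"flw":99,"mz":59,"ufn":49},"von":{"gss":92,"l":76,"vl":34},"zk":{"b":80,"c":2,"ha":63,"npg":56}},"orj":[[69,63,1,81,81,91],{"cb":27,"sg":90},{"hy":27,"jxz":42,"q":87}],"s":{"ijf":[4,22,62,72],"ntb":{"ba":61,"xoa":86},"wqy":{"eh":18,"j":90,"k":3,"t":14},"wyf":[61,20,7,38,16]},"u":[{"bsn":59,"o":36,"p":54},{"h":47,"jil":3,"xm":55,"yfz":70},{"hm":89,"j":48,"n":53,"usl":49},[68,6,89]]}
After op 8 (remove /orj/0/0): {"od":{"b":{"flw":99,"mz":59,"ufn":49},"von":{"gss":92,"l":76,"vl":34},"zk":{"b":80,"c":2,"ha":63,"npg":56}},"orj":[[63,1,81,81,91],{"cb":27,"sg":90},{"hy":27,"jxz":42,"q":87}],"s":{"ijf":[4,22,62,72],"ntb":{"ba":61,"xoa":86},"wqy":{"eh":18,"j":90,"k":3,"t":14},"wyf":[61,20,7,38,16]},"u":[{"bsn":59,"o":36,"p":54},{"h":47,"jil":3,"xm":55,"yfz":70},{"hm":89,"j":48,"n":53,"usl":49},[68,6,89]]}
After op 9 (replace /s 91): {"od":{"b":{"flw":99,"mz":59,"ufn":49},"von":{"gss":92,"l":76,"vl":34},"zk":{"b":80,"c":2,"ha":63,"npg":56}},"orj":[[63,1,81,81,91],{"cb":27,"sg":90},{"hy":27,"jxz":42,"q":87}],"s":91,"u":[{"bsn":59,"o":36,"p":54},{"h":47,"jil":3,"xm":55,"yfz":70},{"hm":89,"j":48,"n":53,"usl":49},[68,6,89]]}
After op 10 (add /orj/1 50): {"od":{"b":{"flw":99,"mz":59,"ufn":49},"von":{"gss":92,"l":76,"vl":34},"zk":{"b":80,"c":2,"ha":63,"npg":56}},"orj":[[63,1,81,81,91],50,{"cb":27,"sg":90},{"hy":27,"jxz":42,"q":87}],"s":91,"u":[{"bsn":59,"o":36,"p":54},{"h":47,"jil":3,"xm":55,"yfz":70},{"hm":89,"j":48,"n":53,"usl":49},[68,6,89]]}
After op 11 (add /orj/2/wek 20): {"od":{"b":{"flw":99,"mz":59,"ufn":49},"von":{"gss":92,"l":76,"vl":34},"zk":{"b":80,"c":2,"ha":63,"npg":56}},"orj":[[63,1,81,81,91],50,{"cb":27,"sg":90,"wek":20},{"hy":27,"jxz":42,"q":87}],"s":91,"u":[{"bsn":59,"o":36,"p":54},{"h":47,"jil":3,"xm":55,"yfz":70},{"hm":89,"j":48,"n":53,"usl":49},[68,6,89]]}
Value at /u/3/2: 89

Answer: 89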